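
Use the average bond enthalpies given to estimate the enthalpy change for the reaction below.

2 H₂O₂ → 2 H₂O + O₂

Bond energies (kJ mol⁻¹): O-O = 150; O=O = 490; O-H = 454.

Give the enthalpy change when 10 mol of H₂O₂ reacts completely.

ΔH = −950 kJ

Bonds broken (reactants):
  O-H: 4 × 454 = 1816
  O-O: 2 × 150 = 300
  Σ(broken) = 2116 kJ
Bonds formed (products):
  O-H: 4 × 454 = 1816
  O=O: 1 × 490 = 490
  Σ(formed) = 2306 kJ
ΔH = Σ(broken) − Σ(formed) = 2116 − 2306 = −190 kJ
For 5× the reaction as written: 5 × (−190) = −950 kJ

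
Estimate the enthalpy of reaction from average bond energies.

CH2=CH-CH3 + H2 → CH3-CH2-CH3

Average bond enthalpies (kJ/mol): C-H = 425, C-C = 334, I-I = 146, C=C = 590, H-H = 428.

ΔH ≈ −166 kJ

Bonds broken (reactants):
  C-C: 1 × 334 = 334
  C-H: 6 × 425 = 2550
  C=C: 1 × 590 = 590
  H-H: 1 × 428 = 428
  Σ(broken) = 3902 kJ
Bonds formed (products):
  C-C: 2 × 334 = 668
  C-H: 8 × 425 = 3400
  Σ(formed) = 4068 kJ
ΔH = Σ(broken) − Σ(formed) = 3902 − 4068 = −166 kJ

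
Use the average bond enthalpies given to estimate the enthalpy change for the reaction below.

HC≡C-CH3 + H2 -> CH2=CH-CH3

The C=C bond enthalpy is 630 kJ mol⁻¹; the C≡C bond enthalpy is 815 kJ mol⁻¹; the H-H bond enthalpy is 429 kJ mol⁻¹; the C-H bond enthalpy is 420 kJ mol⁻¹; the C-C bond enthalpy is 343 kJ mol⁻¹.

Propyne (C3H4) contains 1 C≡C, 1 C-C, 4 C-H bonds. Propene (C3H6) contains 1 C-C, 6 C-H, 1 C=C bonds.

Bonds broken (reactants):
  C≡C: 1 × 815 = 815
  C-C: 1 × 343 = 343
  C-H: 4 × 420 = 1680
  H-H: 1 × 429 = 429
  Σ(broken) = 3267 kJ
Bonds formed (products):
  C-C: 1 × 343 = 343
  C-H: 6 × 420 = 2520
  C=C: 1 × 630 = 630
  Σ(formed) = 3493 kJ
ΔH = Σ(broken) − Σ(formed) = 3267 − 3493 = −226 kJ

ΔH ≈ −226 kJ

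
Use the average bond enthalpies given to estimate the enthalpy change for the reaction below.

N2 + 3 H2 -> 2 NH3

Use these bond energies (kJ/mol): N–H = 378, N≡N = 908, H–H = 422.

Bonds broken (reactants):
  H–H: 3 × 422 = 1266
  N≡N: 1 × 908 = 908
  Σ(broken) = 2174 kJ
Bonds formed (products):
  N–H: 6 × 378 = 2268
  Σ(formed) = 2268 kJ
ΔH = Σ(broken) − Σ(formed) = 2174 − 2268 = −94 kJ

ΔH ≈ −94 kJ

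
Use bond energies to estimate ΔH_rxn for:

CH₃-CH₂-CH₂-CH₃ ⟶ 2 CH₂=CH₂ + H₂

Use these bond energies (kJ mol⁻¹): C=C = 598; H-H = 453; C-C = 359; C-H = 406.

ΔH ≈ +240 kJ

Bonds broken (reactants):
  C-C: 3 × 359 = 1077
  C-H: 10 × 406 = 4060
  Σ(broken) = 5137 kJ
Bonds formed (products):
  C-H: 8 × 406 = 3248
  C=C: 2 × 598 = 1196
  H-H: 1 × 453 = 453
  Σ(formed) = 4897 kJ
ΔH = Σ(broken) − Σ(formed) = 5137 − 4897 = +240 kJ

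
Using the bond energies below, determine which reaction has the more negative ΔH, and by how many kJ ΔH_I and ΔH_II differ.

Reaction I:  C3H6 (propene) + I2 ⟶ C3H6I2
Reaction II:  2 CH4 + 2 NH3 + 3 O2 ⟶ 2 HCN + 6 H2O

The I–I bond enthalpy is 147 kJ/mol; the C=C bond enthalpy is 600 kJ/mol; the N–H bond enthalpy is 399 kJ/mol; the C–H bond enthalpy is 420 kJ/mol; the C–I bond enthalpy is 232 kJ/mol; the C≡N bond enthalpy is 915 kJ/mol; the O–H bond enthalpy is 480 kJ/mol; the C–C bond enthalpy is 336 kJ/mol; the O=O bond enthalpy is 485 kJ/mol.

Reaction I:
  Bonds broken (reactants):
    C–C: 1 × 336 = 336
    C–H: 6 × 420 = 2520
    C=C: 1 × 600 = 600
    I–I: 1 × 147 = 147
    Σ(broken) = 3603 kJ
  Bonds formed (products):
    C–C: 2 × 336 = 672
    C–H: 6 × 420 = 2520
    C–I: 2 × 232 = 464
    Σ(formed) = 3656 kJ
  ΔH_I = 3603 − 3656 = −53 kJ
Reaction II:
  Bonds broken (reactants):
    C–H: 8 × 420 = 3360
    N–H: 6 × 399 = 2394
    O=O: 3 × 485 = 1455
    Σ(broken) = 7209 kJ
  Bonds formed (products):
    C≡N: 2 × 915 = 1830
    C–H: 2 × 420 = 840
    O–H: 12 × 480 = 5760
    Σ(formed) = 8430 kJ
  ΔH_II = 7209 − 8430 = −1221 kJ
ΔH_I − ΔH_II = +1168 kJ, so reaction II has the more negative ΔH; |ΔH_I − ΔH_II| = 1168 kJ.

Reaction II, by 1168 kJ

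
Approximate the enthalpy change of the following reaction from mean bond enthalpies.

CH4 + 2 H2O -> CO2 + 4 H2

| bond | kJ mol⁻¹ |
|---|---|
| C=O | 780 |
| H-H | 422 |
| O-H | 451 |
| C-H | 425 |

Bonds broken (reactants):
  C-H: 4 × 425 = 1700
  O-H: 4 × 451 = 1804
  Σ(broken) = 3504 kJ
Bonds formed (products):
  C=O: 2 × 780 = 1560
  H-H: 4 × 422 = 1688
  Σ(formed) = 3248 kJ
ΔH = Σ(broken) − Σ(formed) = 3504 − 3248 = +256 kJ

ΔH ≈ +256 kJ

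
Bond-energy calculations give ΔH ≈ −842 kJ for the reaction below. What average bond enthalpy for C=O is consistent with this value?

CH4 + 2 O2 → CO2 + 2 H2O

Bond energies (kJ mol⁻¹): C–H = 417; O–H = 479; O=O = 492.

Let D be the C=O bond energy.
Σ(broken) = 4×417 + 2×492 = 2652
Σ(formed) = 2×D + 4×479 = 1916 + 2D
ΔH = Σ(broken) − Σ(formed) = (2652) − (1916 + 2D) = +736 − 2D
Setting this equal to −842 kJ gives 2D = 1578, so D = 789 kJ/mol.

D(C=O) ≈ 789 kJ/mol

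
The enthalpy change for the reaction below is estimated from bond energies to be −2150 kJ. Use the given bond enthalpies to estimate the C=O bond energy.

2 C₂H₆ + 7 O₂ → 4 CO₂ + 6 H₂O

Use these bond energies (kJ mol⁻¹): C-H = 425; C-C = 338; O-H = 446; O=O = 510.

Let D be the C=O bond energy.
Σ(broken) = 2×338 + 12×425 + 7×510 = 9346
Σ(formed) = 8×D + 12×446 = 5352 + 8D
ΔH = Σ(broken) − Σ(formed) = (9346) − (5352 + 8D) = +3994 − 8D
Setting this equal to −2150 kJ gives 8D = 6144, so D = 768 kJ/mol.

D(C=O) ≈ 768 kJ/mol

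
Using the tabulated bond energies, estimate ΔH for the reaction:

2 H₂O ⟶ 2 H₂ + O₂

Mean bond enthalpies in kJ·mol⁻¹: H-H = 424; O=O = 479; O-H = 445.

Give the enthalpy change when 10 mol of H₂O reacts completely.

ΔH = +2265 kJ

Bonds broken (reactants):
  O-H: 4 × 445 = 1780
  Σ(broken) = 1780 kJ
Bonds formed (products):
  H-H: 2 × 424 = 848
  O=O: 1 × 479 = 479
  Σ(formed) = 1327 kJ
ΔH = Σ(broken) − Σ(formed) = 1780 − 1327 = +453 kJ
For 5× the reaction as written: 5 × (+453) = +2265 kJ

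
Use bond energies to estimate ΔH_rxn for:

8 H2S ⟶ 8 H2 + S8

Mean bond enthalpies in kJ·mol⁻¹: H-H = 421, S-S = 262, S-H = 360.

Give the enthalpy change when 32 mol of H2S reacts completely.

Bonds broken (reactants):
  S-H: 16 × 360 = 5760
  Σ(broken) = 5760 kJ
Bonds formed (products):
  H-H: 8 × 421 = 3368
  S-S: 8 × 262 = 2096
  Σ(formed) = 5464 kJ
ΔH = Σ(broken) − Σ(formed) = 5760 − 5464 = +296 kJ
For 4× the reaction as written: 4 × (+296) = +1184 kJ

ΔH = +1184 kJ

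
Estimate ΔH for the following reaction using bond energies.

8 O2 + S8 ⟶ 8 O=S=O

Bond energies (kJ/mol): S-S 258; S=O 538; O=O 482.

ΔH ≈ −2688 kJ

Bonds broken (reactants):
  O=O: 8 × 482 = 3856
  S-S: 8 × 258 = 2064
  Σ(broken) = 5920 kJ
Bonds formed (products):
  S=O: 16 × 538 = 8608
  Σ(formed) = 8608 kJ
ΔH = Σ(broken) − Σ(formed) = 5920 − 8608 = −2688 kJ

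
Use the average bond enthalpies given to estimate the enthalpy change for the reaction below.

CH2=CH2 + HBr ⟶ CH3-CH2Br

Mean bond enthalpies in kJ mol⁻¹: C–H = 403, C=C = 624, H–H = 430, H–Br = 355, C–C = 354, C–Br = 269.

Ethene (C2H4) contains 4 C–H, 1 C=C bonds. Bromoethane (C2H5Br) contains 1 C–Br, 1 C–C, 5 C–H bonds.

Bonds broken (reactants):
  C–H: 4 × 403 = 1612
  C=C: 1 × 624 = 624
  H–Br: 1 × 355 = 355
  Σ(broken) = 2591 kJ
Bonds formed (products):
  C–Br: 1 × 269 = 269
  C–C: 1 × 354 = 354
  C–H: 5 × 403 = 2015
  Σ(formed) = 2638 kJ
ΔH = Σ(broken) − Σ(formed) = 2591 − 2638 = −47 kJ

ΔH ≈ −47 kJ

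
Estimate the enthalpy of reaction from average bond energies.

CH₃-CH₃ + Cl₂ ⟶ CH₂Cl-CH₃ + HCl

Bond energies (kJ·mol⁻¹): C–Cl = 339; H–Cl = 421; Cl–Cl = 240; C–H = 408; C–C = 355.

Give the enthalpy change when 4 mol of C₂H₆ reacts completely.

ΔH = −448 kJ

Bonds broken (reactants):
  C–C: 1 × 355 = 355
  C–H: 6 × 408 = 2448
  Cl–Cl: 1 × 240 = 240
  Σ(broken) = 3043 kJ
Bonds formed (products):
  C–C: 1 × 355 = 355
  C–Cl: 1 × 339 = 339
  C–H: 5 × 408 = 2040
  H–Cl: 1 × 421 = 421
  Σ(formed) = 3155 kJ
ΔH = Σ(broken) − Σ(formed) = 3043 − 3155 = −112 kJ
For 4× the reaction as written: 4 × (−112) = −448 kJ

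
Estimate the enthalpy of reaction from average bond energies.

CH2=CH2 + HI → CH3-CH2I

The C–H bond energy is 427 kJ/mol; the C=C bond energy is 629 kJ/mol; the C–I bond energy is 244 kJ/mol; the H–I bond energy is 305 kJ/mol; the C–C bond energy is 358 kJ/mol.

ΔH ≈ −95 kJ

Bonds broken (reactants):
  C–H: 4 × 427 = 1708
  C=C: 1 × 629 = 629
  H–I: 1 × 305 = 305
  Σ(broken) = 2642 kJ
Bonds formed (products):
  C–C: 1 × 358 = 358
  C–H: 5 × 427 = 2135
  C–I: 1 × 244 = 244
  Σ(formed) = 2737 kJ
ΔH = Σ(broken) − Σ(formed) = 2642 − 2737 = −95 kJ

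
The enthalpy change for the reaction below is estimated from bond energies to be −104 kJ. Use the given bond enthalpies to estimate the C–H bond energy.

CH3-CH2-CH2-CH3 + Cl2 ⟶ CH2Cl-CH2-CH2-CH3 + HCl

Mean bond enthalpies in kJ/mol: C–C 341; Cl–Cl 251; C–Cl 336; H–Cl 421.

D(C–H) ≈ 402 kJ/mol

Let D be the C–H bond energy.
Σ(broken) = 3×341 + 10×D + 1×251 = 1274 + 10D
Σ(formed) = 3×341 + 1×336 + 9×D + 1×421 = 1780 + 9D
ΔH = Σ(broken) − Σ(formed) = (1274 + 10D) − (1780 + 9D) = −506 + D
Setting this equal to −104 kJ gives D = 402 kJ/mol.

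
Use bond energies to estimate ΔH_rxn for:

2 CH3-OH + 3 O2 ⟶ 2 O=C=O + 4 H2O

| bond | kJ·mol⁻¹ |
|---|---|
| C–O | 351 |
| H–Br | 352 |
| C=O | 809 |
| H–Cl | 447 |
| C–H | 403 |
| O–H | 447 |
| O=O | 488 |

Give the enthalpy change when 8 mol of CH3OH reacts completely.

Bonds broken (reactants):
  C–H: 6 × 403 = 2418
  C–O: 2 × 351 = 702
  O–H: 2 × 447 = 894
  O=O: 3 × 488 = 1464
  Σ(broken) = 5478 kJ
Bonds formed (products):
  C=O: 4 × 809 = 3236
  O–H: 8 × 447 = 3576
  Σ(formed) = 6812 kJ
ΔH = Σ(broken) − Σ(formed) = 5478 − 6812 = −1334 kJ
For 4× the reaction as written: 4 × (−1334) = −5336 kJ

ΔH = −5336 kJ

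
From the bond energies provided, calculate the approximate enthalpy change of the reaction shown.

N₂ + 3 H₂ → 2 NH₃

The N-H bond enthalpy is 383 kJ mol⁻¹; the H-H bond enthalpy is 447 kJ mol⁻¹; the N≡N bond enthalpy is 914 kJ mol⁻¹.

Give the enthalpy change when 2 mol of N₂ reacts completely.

Bonds broken (reactants):
  H-H: 3 × 447 = 1341
  N≡N: 1 × 914 = 914
  Σ(broken) = 2255 kJ
Bonds formed (products):
  N-H: 6 × 383 = 2298
  Σ(formed) = 2298 kJ
ΔH = Σ(broken) − Σ(formed) = 2255 − 2298 = −43 kJ
For 2× the reaction as written: 2 × (−43) = −86 kJ

ΔH = −86 kJ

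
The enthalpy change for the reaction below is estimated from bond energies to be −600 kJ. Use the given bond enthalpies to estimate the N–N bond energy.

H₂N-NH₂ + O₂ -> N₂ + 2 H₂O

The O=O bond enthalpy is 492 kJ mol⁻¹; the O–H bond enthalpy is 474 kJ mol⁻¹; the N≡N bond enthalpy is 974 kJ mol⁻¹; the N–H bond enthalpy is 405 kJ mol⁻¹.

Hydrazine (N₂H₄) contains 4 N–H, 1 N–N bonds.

D(N–N) ≈ 158 kJ/mol

Let D be the N–N bond energy.
Σ(broken) = 4×405 + 1×D + 1×492 = 2112 + D
Σ(formed) = 1×974 + 4×474 = 2870
ΔH = Σ(broken) − Σ(formed) = (2112 + D) − (2870) = −758 + D
Setting this equal to −600 kJ gives D = 158 kJ/mol.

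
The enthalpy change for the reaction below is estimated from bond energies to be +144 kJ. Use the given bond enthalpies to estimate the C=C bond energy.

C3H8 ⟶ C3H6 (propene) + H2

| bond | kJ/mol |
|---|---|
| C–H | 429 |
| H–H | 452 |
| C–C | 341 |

D(C=C) ≈ 603 kJ/mol

Let D be the C=C bond energy.
Σ(broken) = 2×341 + 8×429 = 4114
Σ(formed) = 1×341 + 6×429 + 1×D + 1×452 = 3367 + D
ΔH = Σ(broken) − Σ(formed) = (4114) − (3367 + D) = +747 − D
Setting this equal to +144 kJ gives D = 603 kJ/mol.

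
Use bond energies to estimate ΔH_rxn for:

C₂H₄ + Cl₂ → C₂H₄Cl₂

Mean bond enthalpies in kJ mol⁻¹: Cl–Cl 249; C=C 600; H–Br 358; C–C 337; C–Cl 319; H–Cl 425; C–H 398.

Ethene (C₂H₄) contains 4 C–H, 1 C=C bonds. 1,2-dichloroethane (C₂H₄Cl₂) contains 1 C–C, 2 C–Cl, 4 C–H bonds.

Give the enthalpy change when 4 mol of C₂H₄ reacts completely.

ΔH = −504 kJ

Bonds broken (reactants):
  C–H: 4 × 398 = 1592
  C=C: 1 × 600 = 600
  Cl–Cl: 1 × 249 = 249
  Σ(broken) = 2441 kJ
Bonds formed (products):
  C–C: 1 × 337 = 337
  C–Cl: 2 × 319 = 638
  C–H: 4 × 398 = 1592
  Σ(formed) = 2567 kJ
ΔH = Σ(broken) − Σ(formed) = 2441 − 2567 = −126 kJ
For 4× the reaction as written: 4 × (−126) = −504 kJ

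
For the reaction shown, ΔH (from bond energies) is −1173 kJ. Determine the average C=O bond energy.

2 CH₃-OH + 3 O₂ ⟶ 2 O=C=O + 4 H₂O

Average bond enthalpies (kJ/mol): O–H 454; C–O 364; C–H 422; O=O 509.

D(C=O) ≈ 809 kJ/mol

Let D be the C=O bond energy.
Σ(broken) = 6×422 + 2×364 + 2×454 + 3×509 = 5695
Σ(formed) = 4×D + 8×454 = 3632 + 4D
ΔH = Σ(broken) − Σ(formed) = (5695) − (3632 + 4D) = +2063 − 4D
Setting this equal to −1173 kJ gives 4D = 3236, so D = 809 kJ/mol.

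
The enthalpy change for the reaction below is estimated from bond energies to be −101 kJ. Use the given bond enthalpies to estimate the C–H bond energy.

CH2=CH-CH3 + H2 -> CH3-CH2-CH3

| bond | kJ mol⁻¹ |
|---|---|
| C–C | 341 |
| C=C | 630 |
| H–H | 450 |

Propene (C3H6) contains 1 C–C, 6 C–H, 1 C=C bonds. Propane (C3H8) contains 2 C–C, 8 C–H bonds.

D(C–H) ≈ 420 kJ/mol

Let D be the C–H bond energy.
Σ(broken) = 1×341 + 6×D + 1×630 + 1×450 = 1421 + 6D
Σ(formed) = 2×341 + 8×D = 682 + 8D
ΔH = Σ(broken) − Σ(formed) = (1421 + 6D) − (682 + 8D) = +739 − 2D
Setting this equal to −101 kJ gives 2D = 840, so D = 420 kJ/mol.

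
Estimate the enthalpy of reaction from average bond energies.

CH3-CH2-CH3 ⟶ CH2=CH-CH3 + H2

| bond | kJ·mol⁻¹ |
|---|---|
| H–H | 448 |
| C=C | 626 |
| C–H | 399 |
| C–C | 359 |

Bonds broken (reactants):
  C–C: 2 × 359 = 718
  C–H: 8 × 399 = 3192
  Σ(broken) = 3910 kJ
Bonds formed (products):
  C–C: 1 × 359 = 359
  C–H: 6 × 399 = 2394
  C=C: 1 × 626 = 626
  H–H: 1 × 448 = 448
  Σ(formed) = 3827 kJ
ΔH = Σ(broken) − Σ(formed) = 3910 − 3827 = +83 kJ

ΔH ≈ +83 kJ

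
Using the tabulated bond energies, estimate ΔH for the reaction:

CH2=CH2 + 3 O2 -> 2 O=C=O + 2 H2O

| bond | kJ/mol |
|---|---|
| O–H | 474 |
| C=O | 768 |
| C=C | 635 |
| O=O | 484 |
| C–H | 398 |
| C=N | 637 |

ΔH ≈ −1289 kJ

Bonds broken (reactants):
  C–H: 4 × 398 = 1592
  C=C: 1 × 635 = 635
  O=O: 3 × 484 = 1452
  Σ(broken) = 3679 kJ
Bonds formed (products):
  C=O: 4 × 768 = 3072
  O–H: 4 × 474 = 1896
  Σ(formed) = 4968 kJ
ΔH = Σ(broken) − Σ(formed) = 3679 − 4968 = −1289 kJ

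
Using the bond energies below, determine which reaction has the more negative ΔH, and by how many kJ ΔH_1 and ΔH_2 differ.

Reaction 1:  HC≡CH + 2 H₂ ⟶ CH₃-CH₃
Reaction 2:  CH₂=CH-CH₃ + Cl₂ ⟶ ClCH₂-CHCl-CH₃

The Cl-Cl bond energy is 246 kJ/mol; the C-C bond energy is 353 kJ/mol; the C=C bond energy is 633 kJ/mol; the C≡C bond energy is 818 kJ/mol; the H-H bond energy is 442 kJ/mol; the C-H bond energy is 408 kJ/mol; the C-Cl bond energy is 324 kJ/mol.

Reaction 1:
  Bonds broken (reactants):
    C≡C: 1 × 818 = 818
    C-H: 2 × 408 = 816
    H-H: 2 × 442 = 884
    Σ(broken) = 2518 kJ
  Bonds formed (products):
    C-C: 1 × 353 = 353
    C-H: 6 × 408 = 2448
    Σ(formed) = 2801 kJ
  ΔH_1 = 2518 − 2801 = −283 kJ
Reaction 2:
  Bonds broken (reactants):
    C-C: 1 × 353 = 353
    C-H: 6 × 408 = 2448
    C=C: 1 × 633 = 633
    Cl-Cl: 1 × 246 = 246
    Σ(broken) = 3680 kJ
  Bonds formed (products):
    C-C: 2 × 353 = 706
    C-Cl: 2 × 324 = 648
    C-H: 6 × 408 = 2448
    Σ(formed) = 3802 kJ
  ΔH_2 = 3680 − 3802 = −122 kJ
ΔH_1 − ΔH_2 = −161 kJ, so reaction 1 has the more negative ΔH; |ΔH_1 − ΔH_2| = 161 kJ.

Reaction 1, by 161 kJ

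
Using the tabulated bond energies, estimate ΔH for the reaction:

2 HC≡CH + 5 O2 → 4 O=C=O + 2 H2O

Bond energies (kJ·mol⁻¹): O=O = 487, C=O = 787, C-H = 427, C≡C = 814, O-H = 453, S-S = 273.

ΔH ≈ −2337 kJ

Bonds broken (reactants):
  C≡C: 2 × 814 = 1628
  C-H: 4 × 427 = 1708
  O=O: 5 × 487 = 2435
  Σ(broken) = 5771 kJ
Bonds formed (products):
  C=O: 8 × 787 = 6296
  O-H: 4 × 453 = 1812
  Σ(formed) = 8108 kJ
ΔH = Σ(broken) − Σ(formed) = 5771 − 8108 = −2337 kJ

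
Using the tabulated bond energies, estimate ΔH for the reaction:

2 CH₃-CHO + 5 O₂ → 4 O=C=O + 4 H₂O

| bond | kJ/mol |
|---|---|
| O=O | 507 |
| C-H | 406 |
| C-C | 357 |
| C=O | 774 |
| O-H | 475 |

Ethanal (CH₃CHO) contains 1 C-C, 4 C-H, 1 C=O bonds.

ΔH ≈ −1947 kJ

Bonds broken (reactants):
  C-C: 2 × 357 = 714
  C-H: 8 × 406 = 3248
  C=O: 2 × 774 = 1548
  O=O: 5 × 507 = 2535
  Σ(broken) = 8045 kJ
Bonds formed (products):
  C=O: 8 × 774 = 6192
  O-H: 8 × 475 = 3800
  Σ(formed) = 9992 kJ
ΔH = Σ(broken) − Σ(formed) = 8045 − 9992 = −1947 kJ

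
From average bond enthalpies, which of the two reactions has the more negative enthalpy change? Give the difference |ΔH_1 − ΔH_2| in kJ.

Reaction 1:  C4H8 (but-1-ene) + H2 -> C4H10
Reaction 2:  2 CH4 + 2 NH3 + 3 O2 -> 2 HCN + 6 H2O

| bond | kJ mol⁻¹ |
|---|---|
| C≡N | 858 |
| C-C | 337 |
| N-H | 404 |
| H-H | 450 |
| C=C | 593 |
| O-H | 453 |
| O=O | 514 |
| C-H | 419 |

Reaction 1:
  Bonds broken (reactants):
    C-C: 2 × 337 = 674
    C-H: 8 × 419 = 3352
    C=C: 1 × 593 = 593
    H-H: 1 × 450 = 450
    Σ(broken) = 5069 kJ
  Bonds formed (products):
    C-C: 3 × 337 = 1011
    C-H: 10 × 419 = 4190
    Σ(formed) = 5201 kJ
  ΔH_1 = 5069 − 5201 = −132 kJ
Reaction 2:
  Bonds broken (reactants):
    C-H: 8 × 419 = 3352
    N-H: 6 × 404 = 2424
    O=O: 3 × 514 = 1542
    Σ(broken) = 7318 kJ
  Bonds formed (products):
    C≡N: 2 × 858 = 1716
    C-H: 2 × 419 = 838
    O-H: 12 × 453 = 5436
    Σ(formed) = 7990 kJ
  ΔH_2 = 7318 − 7990 = −672 kJ
ΔH_1 − ΔH_2 = +540 kJ, so reaction 2 has the more negative ΔH; |ΔH_1 − ΔH_2| = 540 kJ.

Reaction 2, by 540 kJ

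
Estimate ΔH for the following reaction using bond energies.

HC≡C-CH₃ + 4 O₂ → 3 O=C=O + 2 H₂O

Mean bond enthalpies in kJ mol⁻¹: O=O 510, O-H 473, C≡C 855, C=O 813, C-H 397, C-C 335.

Bonds broken (reactants):
  C≡C: 1 × 855 = 855
  C-C: 1 × 335 = 335
  C-H: 4 × 397 = 1588
  O=O: 4 × 510 = 2040
  Σ(broken) = 4818 kJ
Bonds formed (products):
  C=O: 6 × 813 = 4878
  O-H: 4 × 473 = 1892
  Σ(formed) = 6770 kJ
ΔH = Σ(broken) − Σ(formed) = 4818 − 6770 = −1952 kJ

ΔH ≈ −1952 kJ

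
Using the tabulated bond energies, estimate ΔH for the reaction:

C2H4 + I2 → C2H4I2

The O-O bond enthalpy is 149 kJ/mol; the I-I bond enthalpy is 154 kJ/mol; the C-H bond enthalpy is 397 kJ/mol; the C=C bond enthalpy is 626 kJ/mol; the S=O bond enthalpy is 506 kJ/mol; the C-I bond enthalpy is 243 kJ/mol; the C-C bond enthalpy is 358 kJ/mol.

Bonds broken (reactants):
  C-H: 4 × 397 = 1588
  C=C: 1 × 626 = 626
  I-I: 1 × 154 = 154
  Σ(broken) = 2368 kJ
Bonds formed (products):
  C-C: 1 × 358 = 358
  C-H: 4 × 397 = 1588
  C-I: 2 × 243 = 486
  Σ(formed) = 2432 kJ
ΔH = Σ(broken) − Σ(formed) = 2368 − 2432 = −64 kJ

ΔH ≈ −64 kJ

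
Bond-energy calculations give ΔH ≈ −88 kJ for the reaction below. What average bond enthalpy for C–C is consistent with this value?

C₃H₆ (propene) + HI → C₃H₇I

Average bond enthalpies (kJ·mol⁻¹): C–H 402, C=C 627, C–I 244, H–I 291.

Let D be the C–C bond energy.
Σ(broken) = 1×D + 6×402 + 1×627 + 1×291 = 3330 + D
Σ(formed) = 2×D + 7×402 + 1×244 = 3058 + 2D
ΔH = Σ(broken) − Σ(formed) = (3330 + D) − (3058 + 2D) = +272 − D
Setting this equal to −88 kJ gives D = 360 kJ/mol.

D(C–C) ≈ 360 kJ/mol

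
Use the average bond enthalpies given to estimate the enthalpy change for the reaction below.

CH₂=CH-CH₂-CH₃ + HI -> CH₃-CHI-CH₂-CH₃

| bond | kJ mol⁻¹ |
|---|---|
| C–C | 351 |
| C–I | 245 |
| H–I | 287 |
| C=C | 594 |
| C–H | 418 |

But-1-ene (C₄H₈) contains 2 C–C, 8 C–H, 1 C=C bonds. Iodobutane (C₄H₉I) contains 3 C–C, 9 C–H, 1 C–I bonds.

ΔH ≈ −133 kJ

Bonds broken (reactants):
  C–C: 2 × 351 = 702
  C–H: 8 × 418 = 3344
  C=C: 1 × 594 = 594
  H–I: 1 × 287 = 287
  Σ(broken) = 4927 kJ
Bonds formed (products):
  C–C: 3 × 351 = 1053
  C–H: 9 × 418 = 3762
  C–I: 1 × 245 = 245
  Σ(formed) = 5060 kJ
ΔH = Σ(broken) − Σ(formed) = 4927 − 5060 = −133 kJ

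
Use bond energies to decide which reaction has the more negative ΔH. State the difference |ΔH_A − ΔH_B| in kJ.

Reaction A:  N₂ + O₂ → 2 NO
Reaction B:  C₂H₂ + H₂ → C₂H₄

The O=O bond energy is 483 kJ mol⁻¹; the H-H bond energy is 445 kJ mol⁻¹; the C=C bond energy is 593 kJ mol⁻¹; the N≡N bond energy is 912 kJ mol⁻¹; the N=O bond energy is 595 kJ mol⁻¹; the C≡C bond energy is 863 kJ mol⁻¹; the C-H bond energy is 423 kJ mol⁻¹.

Reaction B, by 336 kJ

Reaction A:
  Bonds broken (reactants):
    N≡N: 1 × 912 = 912
    O=O: 1 × 483 = 483
    Σ(broken) = 1395 kJ
  Bonds formed (products):
    N=O: 2 × 595 = 1190
    Σ(formed) = 1190 kJ
  ΔH_A = 1395 − 1190 = +205 kJ
Reaction B:
  Bonds broken (reactants):
    C≡C: 1 × 863 = 863
    C-H: 2 × 423 = 846
    H-H: 1 × 445 = 445
    Σ(broken) = 2154 kJ
  Bonds formed (products):
    C-H: 4 × 423 = 1692
    C=C: 1 × 593 = 593
    Σ(formed) = 2285 kJ
  ΔH_B = 2154 − 2285 = −131 kJ
ΔH_A − ΔH_B = +336 kJ, so reaction B has the more negative ΔH; |ΔH_A − ΔH_B| = 336 kJ.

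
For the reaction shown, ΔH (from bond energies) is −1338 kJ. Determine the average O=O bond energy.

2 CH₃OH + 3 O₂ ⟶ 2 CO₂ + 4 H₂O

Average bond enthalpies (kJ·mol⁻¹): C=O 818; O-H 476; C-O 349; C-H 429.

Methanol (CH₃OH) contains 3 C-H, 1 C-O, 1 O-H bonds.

D(O=O) ≈ 506 kJ/mol

Let D be the O=O bond energy.
Σ(broken) = 6×429 + 2×349 + 2×476 + 3×D = 4224 + 3D
Σ(formed) = 4×818 + 8×476 = 7080
ΔH = Σ(broken) − Σ(formed) = (4224 + 3D) − (7080) = −2856 + 3D
Setting this equal to −1338 kJ gives 3D = 1518, so D = 506 kJ/mol.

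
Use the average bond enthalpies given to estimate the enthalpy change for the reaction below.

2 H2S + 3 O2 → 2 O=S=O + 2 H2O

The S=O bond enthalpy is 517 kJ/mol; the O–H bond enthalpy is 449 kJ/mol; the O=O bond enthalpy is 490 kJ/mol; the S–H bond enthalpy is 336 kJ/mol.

Bonds broken (reactants):
  O=O: 3 × 490 = 1470
  S–H: 4 × 336 = 1344
  Σ(broken) = 2814 kJ
Bonds formed (products):
  O–H: 4 × 449 = 1796
  S=O: 4 × 517 = 2068
  Σ(formed) = 3864 kJ
ΔH = Σ(broken) − Σ(formed) = 2814 − 3864 = −1050 kJ

ΔH ≈ −1050 kJ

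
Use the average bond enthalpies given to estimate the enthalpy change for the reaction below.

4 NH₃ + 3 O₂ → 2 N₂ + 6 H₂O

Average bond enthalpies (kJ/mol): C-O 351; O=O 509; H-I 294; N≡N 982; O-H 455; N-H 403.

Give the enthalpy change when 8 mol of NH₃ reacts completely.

ΔH = −2122 kJ

Bonds broken (reactants):
  N-H: 12 × 403 = 4836
  O=O: 3 × 509 = 1527
  Σ(broken) = 6363 kJ
Bonds formed (products):
  N≡N: 2 × 982 = 1964
  O-H: 12 × 455 = 5460
  Σ(formed) = 7424 kJ
ΔH = Σ(broken) − Σ(formed) = 6363 − 7424 = −1061 kJ
For 2× the reaction as written: 2 × (−1061) = −2122 kJ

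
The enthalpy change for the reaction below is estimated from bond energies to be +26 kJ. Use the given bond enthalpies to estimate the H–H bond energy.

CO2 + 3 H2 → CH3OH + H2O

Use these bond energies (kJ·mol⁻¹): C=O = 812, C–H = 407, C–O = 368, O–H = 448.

Let D be the H–H bond energy.
Σ(broken) = 2×812 + 3×D = 1624 + 3D
Σ(formed) = 3×407 + 1×368 + 3×448 = 2933
ΔH = Σ(broken) − Σ(formed) = (1624 + 3D) − (2933) = −1309 + 3D
Setting this equal to +26 kJ gives 3D = 1335, so D = 445 kJ/mol.

D(H–H) ≈ 445 kJ/mol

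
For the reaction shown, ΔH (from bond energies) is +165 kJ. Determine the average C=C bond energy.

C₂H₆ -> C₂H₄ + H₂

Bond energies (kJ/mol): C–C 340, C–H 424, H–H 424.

Let D be the C=C bond energy.
Σ(broken) = 1×340 + 6×424 = 2884
Σ(formed) = 4×424 + 1×D + 1×424 = 2120 + D
ΔH = Σ(broken) − Σ(formed) = (2884) − (2120 + D) = +764 − D
Setting this equal to +165 kJ gives D = 599 kJ/mol.

D(C=C) ≈ 599 kJ/mol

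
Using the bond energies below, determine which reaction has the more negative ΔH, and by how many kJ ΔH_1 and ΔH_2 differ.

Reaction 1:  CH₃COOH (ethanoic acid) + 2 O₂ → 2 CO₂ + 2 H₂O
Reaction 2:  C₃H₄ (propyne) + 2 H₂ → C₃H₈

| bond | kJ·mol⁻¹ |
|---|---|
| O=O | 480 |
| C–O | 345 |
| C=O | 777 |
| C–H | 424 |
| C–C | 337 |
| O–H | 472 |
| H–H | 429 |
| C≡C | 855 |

Reaction 1:
  Bonds broken (reactants):
    C–C: 1 × 337 = 337
    C–H: 3 × 424 = 1272
    C–O: 1 × 345 = 345
    C=O: 1 × 777 = 777
    O–H: 1 × 472 = 472
    O=O: 2 × 480 = 960
    Σ(broken) = 4163 kJ
  Bonds formed (products):
    C=O: 4 × 777 = 3108
    O–H: 4 × 472 = 1888
    Σ(formed) = 4996 kJ
  ΔH_1 = 4163 − 4996 = −833 kJ
Reaction 2:
  Bonds broken (reactants):
    C≡C: 1 × 855 = 855
    C–C: 1 × 337 = 337
    C–H: 4 × 424 = 1696
    H–H: 2 × 429 = 858
    Σ(broken) = 3746 kJ
  Bonds formed (products):
    C–C: 2 × 337 = 674
    C–H: 8 × 424 = 3392
    Σ(formed) = 4066 kJ
  ΔH_2 = 3746 − 4066 = −320 kJ
ΔH_1 − ΔH_2 = −513 kJ, so reaction 1 has the more negative ΔH; |ΔH_1 − ΔH_2| = 513 kJ.

Reaction 1, by 513 kJ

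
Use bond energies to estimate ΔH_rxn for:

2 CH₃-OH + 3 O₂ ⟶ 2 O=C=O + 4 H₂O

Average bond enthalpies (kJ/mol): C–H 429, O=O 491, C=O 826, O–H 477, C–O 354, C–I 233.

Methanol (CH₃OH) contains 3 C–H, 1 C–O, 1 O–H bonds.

ΔH ≈ −1411 kJ

Bonds broken (reactants):
  C–H: 6 × 429 = 2574
  C–O: 2 × 354 = 708
  O–H: 2 × 477 = 954
  O=O: 3 × 491 = 1473
  Σ(broken) = 5709 kJ
Bonds formed (products):
  C=O: 4 × 826 = 3304
  O–H: 8 × 477 = 3816
  Σ(formed) = 7120 kJ
ΔH = Σ(broken) − Σ(formed) = 5709 − 7120 = −1411 kJ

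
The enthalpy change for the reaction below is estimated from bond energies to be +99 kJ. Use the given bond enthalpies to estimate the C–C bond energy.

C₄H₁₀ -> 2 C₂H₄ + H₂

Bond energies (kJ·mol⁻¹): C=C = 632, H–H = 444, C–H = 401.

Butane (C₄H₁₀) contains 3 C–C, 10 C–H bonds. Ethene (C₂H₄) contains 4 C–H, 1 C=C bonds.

D(C–C) ≈ 335 kJ/mol

Let D be the C–C bond energy.
Σ(broken) = 3×D + 10×401 = 4010 + 3D
Σ(formed) = 8×401 + 2×632 + 1×444 = 4916
ΔH = Σ(broken) − Σ(formed) = (4010 + 3D) − (4916) = −906 + 3D
Setting this equal to +99 kJ gives 3D = 1005, so D = 335 kJ/mol.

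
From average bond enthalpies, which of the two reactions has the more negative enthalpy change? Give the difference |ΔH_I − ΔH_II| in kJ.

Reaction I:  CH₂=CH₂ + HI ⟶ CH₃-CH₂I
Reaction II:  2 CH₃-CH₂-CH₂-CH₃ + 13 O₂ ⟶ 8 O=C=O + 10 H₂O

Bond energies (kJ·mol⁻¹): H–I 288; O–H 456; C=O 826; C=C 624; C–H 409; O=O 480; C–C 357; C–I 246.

Reaction I:
  Bonds broken (reactants):
    C–H: 4 × 409 = 1636
    C=C: 1 × 624 = 624
    H–I: 1 × 288 = 288
    Σ(broken) = 2548 kJ
  Bonds formed (products):
    C–C: 1 × 357 = 357
    C–H: 5 × 409 = 2045
    C–I: 1 × 246 = 246
    Σ(formed) = 2648 kJ
  ΔH_I = 2548 − 2648 = −100 kJ
Reaction II:
  Bonds broken (reactants):
    C–C: 6 × 357 = 2142
    C–H: 20 × 409 = 8180
    O=O: 13 × 480 = 6240
    Σ(broken) = 16562 kJ
  Bonds formed (products):
    C=O: 16 × 826 = 13216
    O–H: 20 × 456 = 9120
    Σ(formed) = 22336 kJ
  ΔH_II = 16562 − 22336 = −5774 kJ
ΔH_I − ΔH_II = +5674 kJ, so reaction II has the more negative ΔH; |ΔH_I − ΔH_II| = 5674 kJ.

Reaction II, by 5674 kJ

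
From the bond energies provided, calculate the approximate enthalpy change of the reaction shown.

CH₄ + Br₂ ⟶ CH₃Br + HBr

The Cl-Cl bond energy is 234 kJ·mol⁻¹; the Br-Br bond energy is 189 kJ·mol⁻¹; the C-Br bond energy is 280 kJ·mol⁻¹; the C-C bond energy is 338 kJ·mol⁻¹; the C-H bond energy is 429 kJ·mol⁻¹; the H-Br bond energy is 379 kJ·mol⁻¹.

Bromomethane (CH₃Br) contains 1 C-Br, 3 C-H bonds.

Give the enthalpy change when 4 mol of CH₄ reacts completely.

Bonds broken (reactants):
  Br-Br: 1 × 189 = 189
  C-H: 4 × 429 = 1716
  Σ(broken) = 1905 kJ
Bonds formed (products):
  C-Br: 1 × 280 = 280
  C-H: 3 × 429 = 1287
  H-Br: 1 × 379 = 379
  Σ(formed) = 1946 kJ
ΔH = Σ(broken) − Σ(formed) = 1905 − 1946 = −41 kJ
For 4× the reaction as written: 4 × (−41) = −164 kJ

ΔH = −164 kJ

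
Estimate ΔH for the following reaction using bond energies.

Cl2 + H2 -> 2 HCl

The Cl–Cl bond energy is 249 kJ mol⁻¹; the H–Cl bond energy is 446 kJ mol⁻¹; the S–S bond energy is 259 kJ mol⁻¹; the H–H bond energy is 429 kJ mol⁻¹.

ΔH ≈ −214 kJ

Bonds broken (reactants):
  Cl–Cl: 1 × 249 = 249
  H–H: 1 × 429 = 429
  Σ(broken) = 678 kJ
Bonds formed (products):
  H–Cl: 2 × 446 = 892
  Σ(formed) = 892 kJ
ΔH = Σ(broken) − Σ(formed) = 678 − 892 = −214 kJ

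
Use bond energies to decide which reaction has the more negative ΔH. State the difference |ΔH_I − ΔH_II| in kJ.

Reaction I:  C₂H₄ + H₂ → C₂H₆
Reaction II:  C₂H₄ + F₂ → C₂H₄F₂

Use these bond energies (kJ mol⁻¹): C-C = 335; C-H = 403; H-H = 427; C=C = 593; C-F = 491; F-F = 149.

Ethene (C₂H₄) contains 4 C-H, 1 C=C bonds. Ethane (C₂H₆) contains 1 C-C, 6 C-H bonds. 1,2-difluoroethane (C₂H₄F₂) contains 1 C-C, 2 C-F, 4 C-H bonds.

Reaction I:
  Bonds broken (reactants):
    C-H: 4 × 403 = 1612
    C=C: 1 × 593 = 593
    H-H: 1 × 427 = 427
    Σ(broken) = 2632 kJ
  Bonds formed (products):
    C-C: 1 × 335 = 335
    C-H: 6 × 403 = 2418
    Σ(formed) = 2753 kJ
  ΔH_I = 2632 − 2753 = −121 kJ
Reaction II:
  Bonds broken (reactants):
    C-H: 4 × 403 = 1612
    C=C: 1 × 593 = 593
    F-F: 1 × 149 = 149
    Σ(broken) = 2354 kJ
  Bonds formed (products):
    C-C: 1 × 335 = 335
    C-F: 2 × 491 = 982
    C-H: 4 × 403 = 1612
    Σ(formed) = 2929 kJ
  ΔH_II = 2354 − 2929 = −575 kJ
ΔH_I − ΔH_II = +454 kJ, so reaction II has the more negative ΔH; |ΔH_I − ΔH_II| = 454 kJ.

Reaction II, by 454 kJ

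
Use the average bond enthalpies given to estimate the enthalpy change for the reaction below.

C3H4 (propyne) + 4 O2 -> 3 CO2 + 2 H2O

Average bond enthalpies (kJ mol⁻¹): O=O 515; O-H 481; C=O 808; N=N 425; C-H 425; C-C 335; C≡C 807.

Bonds broken (reactants):
  C≡C: 1 × 807 = 807
  C-C: 1 × 335 = 335
  C-H: 4 × 425 = 1700
  O=O: 4 × 515 = 2060
  Σ(broken) = 4902 kJ
Bonds formed (products):
  C=O: 6 × 808 = 4848
  O-H: 4 × 481 = 1924
  Σ(formed) = 6772 kJ
ΔH = Σ(broken) − Σ(formed) = 4902 − 6772 = −1870 kJ

ΔH ≈ −1870 kJ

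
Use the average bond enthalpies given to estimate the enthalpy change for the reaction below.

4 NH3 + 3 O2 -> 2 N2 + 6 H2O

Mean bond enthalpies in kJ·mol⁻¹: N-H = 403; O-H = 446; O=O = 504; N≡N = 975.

Bonds broken (reactants):
  N-H: 12 × 403 = 4836
  O=O: 3 × 504 = 1512
  Σ(broken) = 6348 kJ
Bonds formed (products):
  N≡N: 2 × 975 = 1950
  O-H: 12 × 446 = 5352
  Σ(formed) = 7302 kJ
ΔH = Σ(broken) − Σ(formed) = 6348 − 7302 = −954 kJ

ΔH ≈ −954 kJ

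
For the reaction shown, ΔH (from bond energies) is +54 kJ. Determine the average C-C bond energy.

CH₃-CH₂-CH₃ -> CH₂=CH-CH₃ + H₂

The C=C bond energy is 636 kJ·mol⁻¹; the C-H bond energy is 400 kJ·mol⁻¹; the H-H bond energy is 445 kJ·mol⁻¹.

D(C-C) ≈ 335 kJ/mol

Let D be the C-C bond energy.
Σ(broken) = 2×D + 8×400 = 3200 + 2D
Σ(formed) = 1×D + 6×400 + 1×636 + 1×445 = 3481 + D
ΔH = Σ(broken) − Σ(formed) = (3200 + 2D) − (3481 + D) = −281 + D
Setting this equal to +54 kJ gives D = 335 kJ/mol.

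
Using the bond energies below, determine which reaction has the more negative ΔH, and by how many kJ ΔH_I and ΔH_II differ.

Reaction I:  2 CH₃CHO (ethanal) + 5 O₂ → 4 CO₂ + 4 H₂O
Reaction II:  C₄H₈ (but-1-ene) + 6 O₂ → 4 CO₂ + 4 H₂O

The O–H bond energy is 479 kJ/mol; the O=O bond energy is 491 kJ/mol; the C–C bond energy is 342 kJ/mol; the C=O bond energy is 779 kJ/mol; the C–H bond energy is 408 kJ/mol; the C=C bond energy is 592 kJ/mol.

Reaction I:
  Bonds broken (reactants):
    C–C: 2 × 342 = 684
    C–H: 8 × 408 = 3264
    C=O: 2 × 779 = 1558
    O=O: 5 × 491 = 2455
    Σ(broken) = 7961 kJ
  Bonds formed (products):
    C=O: 8 × 779 = 6232
    O–H: 8 × 479 = 3832
    Σ(formed) = 10064 kJ
  ΔH_I = 7961 − 10064 = −2103 kJ
Reaction II:
  Bonds broken (reactants):
    C–C: 2 × 342 = 684
    C–H: 8 × 408 = 3264
    C=C: 1 × 592 = 592
    O=O: 6 × 491 = 2946
    Σ(broken) = 7486 kJ
  Bonds formed (products):
    C=O: 8 × 779 = 6232
    O–H: 8 × 479 = 3832
    Σ(formed) = 10064 kJ
  ΔH_II = 7486 − 10064 = −2578 kJ
ΔH_I − ΔH_II = +475 kJ, so reaction II has the more negative ΔH; |ΔH_I − ΔH_II| = 475 kJ.

Reaction II, by 475 kJ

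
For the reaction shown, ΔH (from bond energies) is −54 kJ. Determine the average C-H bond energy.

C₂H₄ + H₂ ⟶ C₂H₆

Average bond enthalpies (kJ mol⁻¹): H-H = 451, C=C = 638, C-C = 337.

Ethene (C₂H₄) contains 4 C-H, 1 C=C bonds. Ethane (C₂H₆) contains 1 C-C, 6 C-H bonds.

D(C-H) ≈ 403 kJ/mol

Let D be the C-H bond energy.
Σ(broken) = 4×D + 1×638 + 1×451 = 1089 + 4D
Σ(formed) = 1×337 + 6×D = 337 + 6D
ΔH = Σ(broken) − Σ(formed) = (1089 + 4D) − (337 + 6D) = +752 − 2D
Setting this equal to −54 kJ gives 2D = 806, so D = 403 kJ/mol.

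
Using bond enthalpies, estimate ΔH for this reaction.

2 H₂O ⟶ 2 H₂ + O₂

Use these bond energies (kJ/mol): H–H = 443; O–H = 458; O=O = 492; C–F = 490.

ΔH ≈ +454 kJ

Bonds broken (reactants):
  O–H: 4 × 458 = 1832
  Σ(broken) = 1832 kJ
Bonds formed (products):
  H–H: 2 × 443 = 886
  O=O: 1 × 492 = 492
  Σ(formed) = 1378 kJ
ΔH = Σ(broken) − Σ(formed) = 1832 − 1378 = +454 kJ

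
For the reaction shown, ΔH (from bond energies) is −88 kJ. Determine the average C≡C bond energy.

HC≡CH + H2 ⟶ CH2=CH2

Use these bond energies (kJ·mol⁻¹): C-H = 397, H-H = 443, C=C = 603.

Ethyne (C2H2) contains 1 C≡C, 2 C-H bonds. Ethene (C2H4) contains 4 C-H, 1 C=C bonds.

D(C≡C) ≈ 866 kJ/mol

Let D be the C≡C bond energy.
Σ(broken) = 1×D + 2×397 + 1×443 = 1237 + D
Σ(formed) = 4×397 + 1×603 = 2191
ΔH = Σ(broken) − Σ(formed) = (1237 + D) − (2191) = −954 + D
Setting this equal to −88 kJ gives D = 866 kJ/mol.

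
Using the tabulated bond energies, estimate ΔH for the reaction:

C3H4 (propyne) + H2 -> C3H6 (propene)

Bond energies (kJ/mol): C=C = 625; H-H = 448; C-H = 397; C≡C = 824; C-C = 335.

ΔH ≈ −147 kJ

Bonds broken (reactants):
  C≡C: 1 × 824 = 824
  C-C: 1 × 335 = 335
  C-H: 4 × 397 = 1588
  H-H: 1 × 448 = 448
  Σ(broken) = 3195 kJ
Bonds formed (products):
  C-C: 1 × 335 = 335
  C-H: 6 × 397 = 2382
  C=C: 1 × 625 = 625
  Σ(formed) = 3342 kJ
ΔH = Σ(broken) − Σ(formed) = 3195 − 3342 = −147 kJ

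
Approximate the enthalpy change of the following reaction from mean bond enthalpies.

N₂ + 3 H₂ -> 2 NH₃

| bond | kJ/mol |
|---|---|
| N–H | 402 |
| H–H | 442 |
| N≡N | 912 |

ΔH ≈ −174 kJ

Bonds broken (reactants):
  H–H: 3 × 442 = 1326
  N≡N: 1 × 912 = 912
  Σ(broken) = 2238 kJ
Bonds formed (products):
  N–H: 6 × 402 = 2412
  Σ(formed) = 2412 kJ
ΔH = Σ(broken) − Σ(formed) = 2238 − 2412 = −174 kJ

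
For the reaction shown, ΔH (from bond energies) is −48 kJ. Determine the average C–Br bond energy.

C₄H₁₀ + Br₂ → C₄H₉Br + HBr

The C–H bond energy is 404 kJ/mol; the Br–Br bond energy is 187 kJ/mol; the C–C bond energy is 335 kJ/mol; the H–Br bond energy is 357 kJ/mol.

Let D be the C–Br bond energy.
Σ(broken) = 1×187 + 3×335 + 10×404 = 5232
Σ(formed) = 1×D + 3×335 + 9×404 + 1×357 = 4998 + D
ΔH = Σ(broken) − Σ(formed) = (5232) − (4998 + D) = +234 − D
Setting this equal to −48 kJ gives D = 282 kJ/mol.

D(C–Br) ≈ 282 kJ/mol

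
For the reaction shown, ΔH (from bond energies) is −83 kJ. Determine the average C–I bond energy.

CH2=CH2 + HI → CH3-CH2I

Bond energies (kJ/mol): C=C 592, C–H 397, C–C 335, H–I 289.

Let D be the C–I bond energy.
Σ(broken) = 4×397 + 1×592 + 1×289 = 2469
Σ(formed) = 1×335 + 5×397 + 1×D = 2320 + D
ΔH = Σ(broken) − Σ(formed) = (2469) − (2320 + D) = +149 − D
Setting this equal to −83 kJ gives D = 232 kJ/mol.

D(C–I) ≈ 232 kJ/mol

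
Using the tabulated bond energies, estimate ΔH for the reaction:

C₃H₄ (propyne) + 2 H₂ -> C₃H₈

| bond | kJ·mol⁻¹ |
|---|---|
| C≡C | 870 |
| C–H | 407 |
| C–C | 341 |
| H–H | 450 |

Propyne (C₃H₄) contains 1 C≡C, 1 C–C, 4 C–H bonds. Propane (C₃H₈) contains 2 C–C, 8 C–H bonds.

ΔH ≈ −199 kJ

Bonds broken (reactants):
  C≡C: 1 × 870 = 870
  C–C: 1 × 341 = 341
  C–H: 4 × 407 = 1628
  H–H: 2 × 450 = 900
  Σ(broken) = 3739 kJ
Bonds formed (products):
  C–C: 2 × 341 = 682
  C–H: 8 × 407 = 3256
  Σ(formed) = 3938 kJ
ΔH = Σ(broken) − Σ(formed) = 3739 − 3938 = −199 kJ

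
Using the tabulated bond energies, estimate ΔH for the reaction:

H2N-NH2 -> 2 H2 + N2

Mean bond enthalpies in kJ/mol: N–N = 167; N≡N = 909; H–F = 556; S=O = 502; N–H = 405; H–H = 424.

Bonds broken (reactants):
  N–H: 4 × 405 = 1620
  N–N: 1 × 167 = 167
  Σ(broken) = 1787 kJ
Bonds formed (products):
  H–H: 2 × 424 = 848
  N≡N: 1 × 909 = 909
  Σ(formed) = 1757 kJ
ΔH = Σ(broken) − Σ(formed) = 1787 − 1757 = +30 kJ

ΔH ≈ +30 kJ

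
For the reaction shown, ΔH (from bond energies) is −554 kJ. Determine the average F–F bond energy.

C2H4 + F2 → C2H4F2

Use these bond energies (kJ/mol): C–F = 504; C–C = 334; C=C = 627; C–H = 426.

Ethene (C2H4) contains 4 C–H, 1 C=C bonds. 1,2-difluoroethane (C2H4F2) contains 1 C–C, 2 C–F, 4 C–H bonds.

Let D be the F–F bond energy.
Σ(broken) = 4×426 + 1×627 + 1×D = 2331 + D
Σ(formed) = 1×334 + 2×504 + 4×426 = 3046
ΔH = Σ(broken) − Σ(formed) = (2331 + D) − (3046) = −715 + D
Setting this equal to −554 kJ gives D = 161 kJ/mol.

D(F–F) ≈ 161 kJ/mol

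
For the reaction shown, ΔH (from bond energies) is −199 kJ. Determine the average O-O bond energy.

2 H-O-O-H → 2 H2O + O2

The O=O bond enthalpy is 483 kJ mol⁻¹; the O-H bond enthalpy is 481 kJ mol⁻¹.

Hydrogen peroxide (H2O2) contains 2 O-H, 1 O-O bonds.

D(O-O) ≈ 142 kJ/mol

Let D be the O-O bond energy.
Σ(broken) = 4×481 + 2×D = 1924 + 2D
Σ(formed) = 4×481 + 1×483 = 2407
ΔH = Σ(broken) − Σ(formed) = (1924 + 2D) − (2407) = −483 + 2D
Setting this equal to −199 kJ gives 2D = 284, so D = 142 kJ/mol.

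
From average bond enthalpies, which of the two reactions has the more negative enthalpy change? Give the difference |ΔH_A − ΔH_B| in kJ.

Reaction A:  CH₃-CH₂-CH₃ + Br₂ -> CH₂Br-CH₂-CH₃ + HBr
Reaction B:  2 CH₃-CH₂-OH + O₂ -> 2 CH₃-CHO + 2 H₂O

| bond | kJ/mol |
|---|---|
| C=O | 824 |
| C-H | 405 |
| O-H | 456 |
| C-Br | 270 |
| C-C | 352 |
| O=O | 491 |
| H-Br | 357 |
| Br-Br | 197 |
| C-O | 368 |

Reaction A:
  Bonds broken (reactants):
    Br-Br: 1 × 197 = 197
    C-C: 2 × 352 = 704
    C-H: 8 × 405 = 3240
    Σ(broken) = 4141 kJ
  Bonds formed (products):
    C-Br: 1 × 270 = 270
    C-C: 2 × 352 = 704
    C-H: 7 × 405 = 2835
    H-Br: 1 × 357 = 357
    Σ(formed) = 4166 kJ
  ΔH_A = 4141 − 4166 = −25 kJ
Reaction B:
  Bonds broken (reactants):
    C-C: 2 × 352 = 704
    C-H: 10 × 405 = 4050
    C-O: 2 × 368 = 736
    O-H: 2 × 456 = 912
    O=O: 1 × 491 = 491
    Σ(broken) = 6893 kJ
  Bonds formed (products):
    C-C: 2 × 352 = 704
    C-H: 8 × 405 = 3240
    C=O: 2 × 824 = 1648
    O-H: 4 × 456 = 1824
    Σ(formed) = 7416 kJ
  ΔH_B = 6893 − 7416 = −523 kJ
ΔH_A − ΔH_B = +498 kJ, so reaction B has the more negative ΔH; |ΔH_A − ΔH_B| = 498 kJ.

Reaction B, by 498 kJ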